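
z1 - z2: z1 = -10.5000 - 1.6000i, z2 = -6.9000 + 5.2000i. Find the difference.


Real: -10.5 + 6.9 = -3.6
Imag: -1.6 - 5.2 = -6.8

-3.6000 - 6.8000i


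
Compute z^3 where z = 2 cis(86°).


r^3 = 2^3 = 8
n*theta = 3*86° = 258° = 258° (mod 360)
a = 8*cos(258°) = -1.6633
b = 8*sin(258°) = -7.8252

8 cis(258°) = -1.6633 - 7.8252i


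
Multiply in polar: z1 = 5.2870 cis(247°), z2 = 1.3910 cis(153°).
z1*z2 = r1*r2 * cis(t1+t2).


r = 5.2870 * 1.3910 = 7.3542
theta = 247° + 153° = 400° = 40° (mod 360)

7.3542 cis(40°)


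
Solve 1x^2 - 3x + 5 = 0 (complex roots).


disc = (-3)^2 - 4*1*5 = 9 - 20 = -11
sqrt(|disc|) = sqrt(11) = 3.3166
Real part = 3/(2*1) = 1.5000
Imag part = 3.3166/(2*1) = 1.6583

1.5000 ± 1.6583i


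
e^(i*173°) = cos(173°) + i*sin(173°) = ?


cos(173°) = -0.9925
sin(173°) = 0.1219

e^(i*173°) = -0.9925 + 0.1219i


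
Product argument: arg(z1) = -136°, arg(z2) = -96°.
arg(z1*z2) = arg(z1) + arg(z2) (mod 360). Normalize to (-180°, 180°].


arg(z1*z2) = -136° - 96° = -232°
Normalized to (-180°, 180°]: 128°

128°


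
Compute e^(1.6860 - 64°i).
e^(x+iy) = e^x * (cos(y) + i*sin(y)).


e^1.6860 = 5.39785
cos(-64°) = 0.43837
sin(-64°) = -0.8988
Real = 5.39785*0.43837 = 2.3663
Imag = 5.39785*(-0.8988) = -4.8516

2.3663 - 4.8516i


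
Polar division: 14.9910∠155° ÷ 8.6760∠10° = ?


r = 14.9910 / 8.6760 = 1.7279
theta = 155° - 10° = 145° = 145° (mod 360)

1.7279 cis(145°)


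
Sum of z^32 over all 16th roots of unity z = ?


The roots are w_k = w^k with w = e^(2*pi*i/16), and (w^k)^32 = (w^32)^k.
So S = 1 + u + u^2 + ... + u^(15) with u = w^32.
32 = 2*16 + 0, so 32 is a multiple of 16 and u = (w^16)^2 = 1.
Every one of the 16 terms equals 1: S = 16

S = 16


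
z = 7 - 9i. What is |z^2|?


|z| = sqrt(49+81) = sqrt(130) = 11.4018
|z^2| = |z|^2 = (sqrt(130))^2 = 130

|z^2| = 130


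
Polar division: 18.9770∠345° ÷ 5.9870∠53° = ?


r = 18.9770 / 5.9870 = 3.1697
theta = 345° - 53° = 292° = 292° (mod 360)

3.1697 cis(292°)


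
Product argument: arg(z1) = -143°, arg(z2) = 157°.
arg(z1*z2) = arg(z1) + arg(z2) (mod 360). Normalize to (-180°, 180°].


arg(z1*z2) = -143° + 157° = 14°
Normalized to (-180°, 180°]: 14°

14°


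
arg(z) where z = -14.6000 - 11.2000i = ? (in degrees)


Re = -14.6, Im = -11.2
arg = atan2(-11.2, -14.6) = -142.5073 degrees

arg(z) = -142.5073 degrees


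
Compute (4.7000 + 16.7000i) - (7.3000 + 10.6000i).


Real: 4.7 - 7.3 = -2.6
Imag: 16.7 - 10.6 = 6.1

-2.6000 + 6.1000i


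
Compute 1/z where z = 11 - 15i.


|z|^2 = 121+225 = 346
1/z = (11 + 15i)/346

1/z = 0.0318 + 0.0434i


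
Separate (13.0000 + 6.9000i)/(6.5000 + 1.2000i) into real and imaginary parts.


Multiply by conjugate: (13.0000 + 6.9000i)(6.5000 - 1.2000i) / (6.5^2 + 1.2^2)
Numerator real = 13*6.5 + 6.9*1.2 = 92.78
Numerator imag = 6.9*6.5 - 13*1.2 = 29.25
Denominator = 43.69
Re(z) = 92.78/43.69 = 2.1236
Im(z) = 29.25/43.69 = 0.6695

Re(z) = 2.1236, Im(z) = 0.6695


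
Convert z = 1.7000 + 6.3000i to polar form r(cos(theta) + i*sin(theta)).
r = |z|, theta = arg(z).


r = sqrt(2.89+39.69) = sqrt(42.58) = 6.5253
theta = atan2(6.3, 1.7) = 74.8989 degrees

r = 6.5253, theta = 74.8989 degrees


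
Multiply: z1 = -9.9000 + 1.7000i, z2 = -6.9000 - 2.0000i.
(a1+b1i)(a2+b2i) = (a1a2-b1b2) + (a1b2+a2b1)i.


Real = -9.9*(-6.9) - 1.7*(-2) = 68.31 - (-3.4) = 71.71
Imag = -9.9*(-2) - (6.9)*1.7 = 19.8 - (11.73) = 8.07

71.7100 + 8.0700i


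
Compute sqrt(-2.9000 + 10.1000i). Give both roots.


|z| = sqrt(8.41+102.01) = 10.5081
sqrt((|z|+a)/2) = sqrt((10.5081+(-2.9))/2) = sqrt(3.8040) = 1.9504
sqrt((|z|-a)/2) = sqrt((10.5081-(-2.9))/2) = sqrt(6.7040) = 2.5892

±(1.9504 + 2.5892i) i.e. 1.9504 + 2.5892i and -1.9504 - 2.5892i


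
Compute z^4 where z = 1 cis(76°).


r^4 = 1^4 = 1
n*theta = 4*76° = 304° = 304° (mod 360)
a = 1*cos(304°) = 0.5592
b = 1*sin(304°) = -0.8290

1 cis(304°) = 0.5592 - 0.8290i


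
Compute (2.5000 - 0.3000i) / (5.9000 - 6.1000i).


Conjugate of z2 = 5.9000 + 6.1000i
Numerator: (2.5000 - 0.3000i)(5.9000 + 6.1000i) = 16.5800 + 13.4800i
Denominator: 5.9^2 + (-6.1)^2 = 72.02
Result = (16.5800 + 13.4800i)/72.02

0.2302 + 0.1872i


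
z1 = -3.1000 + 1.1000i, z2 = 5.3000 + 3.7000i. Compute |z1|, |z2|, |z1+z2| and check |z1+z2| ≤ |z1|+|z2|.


|z1| = sqrt((-3.1)^2 + 1.1^2) = sqrt(10.82) = 3.2894
|z2| = sqrt(5.3^2 + 3.7^2) = sqrt(41.78) = 6.4637
z1+z2 = 2.2000 + 4.8000i
|z1+z2| = sqrt(27.88) = 5.2802
|z1|+|z2| = 3.2894 + 6.4637 = 9.7531

|z1+z2| = 5.2802 ≤ |z1|+|z2| = 9.7531 (verified)


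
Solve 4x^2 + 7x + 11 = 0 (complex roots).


disc = 7^2 - 4*4*11 = 49 - 176 = -127
sqrt(|disc|) = sqrt(127) = 11.2694
Real part = -7/(2*4) = -0.8750
Imag part = 11.2694/(2*4) = 1.4087

-0.8750 ± 1.4087i


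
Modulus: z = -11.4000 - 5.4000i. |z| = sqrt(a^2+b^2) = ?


|z| = sqrt((-11.4)^2 + (-5.4)^2) = sqrt(129.96 + 29.16) = sqrt(159.12) = 12.6143

|z| = 12.6143


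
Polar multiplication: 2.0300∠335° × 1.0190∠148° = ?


r = 2.0300 * 1.0190 = 2.0686
theta = 335° + 148° = 483° = 123° (mod 360)

2.0686 cis(123°)


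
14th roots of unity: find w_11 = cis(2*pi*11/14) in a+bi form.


Angle = 360*11/14 = 282.8571°
a = cos(282.8571°) = 0.2225
b = sin(282.8571°) = -0.9749

0.2225 - 0.9749i


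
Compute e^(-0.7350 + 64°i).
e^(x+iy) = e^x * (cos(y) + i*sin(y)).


e^-0.7350 = 0.4795
cos(64°) = 0.4384
sin(64°) = 0.8988
Real = 0.4795*0.4384 = 0.2102
Imag = 0.4795*0.8988 = 0.4310

0.2102 + 0.4310i


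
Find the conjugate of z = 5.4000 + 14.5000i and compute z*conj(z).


z_bar = 5.4000 - 14.5000i
z*z_bar = 5.4^2 + 14.5^2 = 29.16 + 210.25 = 239.41

z_bar = 5.4000 - 14.5000i, z*z_bar = 239.41


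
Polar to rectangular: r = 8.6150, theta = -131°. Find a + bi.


a = 8.6150*cos(-131°) = 8.6150*(-0.656059) = -5.6519
b = 8.6150*sin(-131°) = 8.6150*(-0.75471) = -6.5018

-5.6519 - 6.5018i


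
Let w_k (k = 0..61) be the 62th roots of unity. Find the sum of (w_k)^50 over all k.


The roots are w_k = w^k with w = e^(2*pi*i/62), and (w^k)^50 = (w^50)^k.
So S = 1 + u + u^2 + ... + u^(61) with u = w^50.
50 = 0*62 + 50, so 50 is not a multiple of 62: u = w^50 ≠ 1 (w is a primitive 62th root), while u^62 = (w^62)^50 = 1.
Geometric series: S = (1 - u^62)/(1 - u) = (1 - 1)/(1 - u) = 0

S = 0


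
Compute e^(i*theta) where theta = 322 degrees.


cos(322°) = 0.7880
sin(322°) = -0.6157

e^(i*322°) = 0.7880 - 0.6157i


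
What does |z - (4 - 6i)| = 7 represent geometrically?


|z - z0| = r is a circle with center z0 and radius r.
Center = (4, -6), radius = 7

Circle with center (4, -6) and radius 7


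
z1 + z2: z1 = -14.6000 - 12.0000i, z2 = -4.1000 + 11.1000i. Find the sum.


Real: -14.6 - 4.1 = -18.7
Imag: -12 + 11.1 = -0.9

-18.7000 - 0.9000i


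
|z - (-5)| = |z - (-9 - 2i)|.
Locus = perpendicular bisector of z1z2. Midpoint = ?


Equal distances means the locus is the perpendicular bisector of z1 and z2.
Midpoint = ((-5+(-9))/2, (0+(-2))/2) = (-7.0000, -1.0000)

Perpendicular bisector through (-7.0000, -1.0000)


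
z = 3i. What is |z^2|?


|z| = sqrt(0+9) = sqrt(9) = 3
|z^2| = |z|^2 = 3^2 = 9

|z^2| = 9


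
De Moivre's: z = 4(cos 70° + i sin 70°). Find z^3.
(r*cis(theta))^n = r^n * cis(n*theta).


r^3 = 4^3 = 64
n*theta = 3*70° = 210° = 210° (mod 360)
a = 64*cos(210°) = -55.4256
b = 64*sin(210°) = -32.0000

64 cis(210°) = -55.4256 - 32.0000i


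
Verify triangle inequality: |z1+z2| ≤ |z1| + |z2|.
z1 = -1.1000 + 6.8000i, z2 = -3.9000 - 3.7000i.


|z1| = sqrt((-1.1)^2 + 6.8^2) = sqrt(47.45) = 6.8884
|z2| = sqrt((-3.9)^2 + (-3.7)^2) = sqrt(28.9) = 5.3759
z1+z2 = -5.0000 + 3.1000i
|z1+z2| = sqrt(34.61) = 5.8830
|z1|+|z2| = 6.8884 + 5.3759 = 12.2643

|z1+z2| = 5.8830 ≤ |z1|+|z2| = 12.2643 (verified)


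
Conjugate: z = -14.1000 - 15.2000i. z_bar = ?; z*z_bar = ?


z_bar = -14.1000 + 15.2000i
z*z_bar = (-14.1)^2 + (-15.2)^2 = 198.81 + 231.04 = 429.85

z_bar = -14.1000 + 15.2000i, z*z_bar = 429.85


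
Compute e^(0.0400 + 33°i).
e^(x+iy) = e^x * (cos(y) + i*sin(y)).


e^0.0400 = 1.0408
cos(33°) = 0.8387
sin(33°) = 0.54464
Real = 1.0408*0.8387 = 0.8729
Imag = 1.0408*0.54464 = 0.5669

0.8729 + 0.5669i


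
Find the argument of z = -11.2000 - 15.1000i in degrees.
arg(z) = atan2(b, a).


Re = -11.2, Im = -15.1
arg = atan2(-15.1, -11.2) = -126.5651 degrees

arg(z) = -126.5651 degrees


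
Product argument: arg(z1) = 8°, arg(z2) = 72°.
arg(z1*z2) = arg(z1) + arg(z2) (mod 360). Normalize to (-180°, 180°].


arg(z1*z2) = 8° + 72° = 80°
Normalized to (-180°, 180°]: 80°

80°


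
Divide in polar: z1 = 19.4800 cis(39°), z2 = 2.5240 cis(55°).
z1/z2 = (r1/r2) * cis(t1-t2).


r = 19.4800 / 2.5240 = 7.7179
theta = 39° - 55° = -16° = 344° (mod 360)

7.7179 cis(344°)


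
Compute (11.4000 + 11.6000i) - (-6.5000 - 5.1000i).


Real: 11.4 + 6.5 = 17.9
Imag: 11.6 + 5.1 = 16.7

17.9000 + 16.7000i


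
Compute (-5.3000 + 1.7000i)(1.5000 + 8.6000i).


Real = -5.3*1.5 - 1.7*8.6 = -7.95 - 14.62 = -22.57
Imag = -5.3*8.6 + 1.5*1.7 = -45.58 + 2.55 = -43.03

-22.5700 - 43.0300i


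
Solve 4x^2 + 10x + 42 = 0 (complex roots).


disc = 10^2 - 4*4*42 = 100 - 672 = -572
sqrt(|disc|) = sqrt(572) = 23.9165
Real part = -10/(2*4) = -1.2500
Imag part = 23.9165/(2*4) = 2.9896

-1.2500 ± 2.9896i


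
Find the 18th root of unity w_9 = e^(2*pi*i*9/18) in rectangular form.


Angle = 360*9/18 = 180°
a = cos(180°) = -1.0000
b = sin(180°) = 0

-1.0000 + 0i


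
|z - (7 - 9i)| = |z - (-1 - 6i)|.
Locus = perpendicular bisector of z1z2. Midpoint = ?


Equal distances means the locus is the perpendicular bisector of z1 and z2.
Midpoint = ((7+(-1))/2, (-9+(-6))/2) = (3.0000, -7.5000)

Perpendicular bisector through (3.0000, -7.5000)


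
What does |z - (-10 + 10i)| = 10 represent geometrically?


|z - z0| = r is a circle with center z0 and radius r.
Center = (-10, 10), radius = 10

Circle with center (-10, 10) and radius 10


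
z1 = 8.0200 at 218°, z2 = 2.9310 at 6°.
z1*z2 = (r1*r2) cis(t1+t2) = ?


r = 8.0200 * 2.9310 = 23.5066
theta = 218° + 6° = 224° = 224° (mod 360)

23.5066 cis(224°)


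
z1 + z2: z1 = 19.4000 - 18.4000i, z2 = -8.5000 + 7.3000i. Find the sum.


Real: 19.4 - 8.5 = 10.9
Imag: -18.4 + 7.3 = -11.1

10.9000 - 11.1000i


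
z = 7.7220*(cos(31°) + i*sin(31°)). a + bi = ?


a = 7.7220*cos(31°) = 7.7220*0.857167 = 6.6190
b = 7.7220*sin(31°) = 7.7220*0.51504 = 3.9771

6.6190 + 3.9771i


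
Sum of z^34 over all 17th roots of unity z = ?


The roots are w_k = w^k with w = e^(2*pi*i/17), and (w^k)^34 = (w^34)^k.
So S = 1 + u + u^2 + ... + u^(16) with u = w^34.
34 = 2*17 + 0, so 34 is a multiple of 17 and u = (w^17)^2 = 1.
Every one of the 17 terms equals 1: S = 17

S = 17


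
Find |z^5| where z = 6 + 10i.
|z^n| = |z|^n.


|z| = sqrt(36+100) = sqrt(136) = 11.6619
|z^5| = |z|^5 = (sqrt(136))^5 = 136^2 * sqrt(136) = 18496*sqrt(136)

|z^5| = 18496*sqrt(136) ≈ 215698.5725


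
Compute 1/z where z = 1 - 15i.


|z|^2 = 1+225 = 226
1/z = (1 + 15i)/226

1/z = 0.0044 + 0.0664i


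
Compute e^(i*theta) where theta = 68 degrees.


cos(68°) = 0.3746
sin(68°) = 0.9272

e^(i*68°) = 0.3746 + 0.9272i


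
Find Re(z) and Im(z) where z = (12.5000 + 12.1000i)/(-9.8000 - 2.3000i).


Multiply by conjugate: (12.5000 + 12.1000i)(-9.8000 + 2.3000i) / ((-9.8)^2 + (-2.3)^2)
Numerator real = 12.5*(-9.8) + 12.1*(-2.3) = -150.33
Numerator imag = 12.1*(-9.8) - 12.5*(-2.3) = -89.83
Denominator = 101.33
Re(z) = -150.33/101.33 = -1.4836
Im(z) = -89.83/101.33 = -0.8865

Re(z) = -1.4836, Im(z) = -0.8865


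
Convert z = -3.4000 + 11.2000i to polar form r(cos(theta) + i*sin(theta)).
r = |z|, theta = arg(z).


r = sqrt(11.56+125.44) = sqrt(137) = 11.7047
theta = atan2(11.2, -3.4) = 106.8868 degrees

r = 11.7047, theta = 106.8868 degrees


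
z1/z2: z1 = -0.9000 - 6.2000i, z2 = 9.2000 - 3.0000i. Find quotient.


Conjugate of z2 = 9.2000 + 3.0000i
Numerator: (-0.9000 - 6.2000i)(9.2000 + 3.0000i) = 10.3200 - 59.7400i
Denominator: 9.2^2 + (-3)^2 = 93.64
Result = (10.3200 - 59.7400i)/93.64

0.1102 - 0.6380i


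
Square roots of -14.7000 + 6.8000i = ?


|z| = sqrt(216.09+46.24) = 16.1966
sqrt((|z|+a)/2) = sqrt((16.1966+(-14.7))/2) = sqrt(0.7483) = 0.8650
sqrt((|z|-a)/2) = sqrt((16.1966-(-14.7))/2) = sqrt(15.4483) = 3.9304

±(0.8650 + 3.9304i) i.e. 0.8650 + 3.9304i and -0.8650 - 3.9304i


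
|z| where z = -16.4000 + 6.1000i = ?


|z| = sqrt((-16.4)^2 + 6.1^2) = sqrt(268.96 + 37.21) = sqrt(306.17) = 17.4977

|z| = 17.4977


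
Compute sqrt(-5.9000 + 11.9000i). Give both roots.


|z| = sqrt(34.81+141.61) = 13.2823
sqrt((|z|+a)/2) = sqrt((13.2823+(-5.9))/2) = sqrt(3.6912) = 1.9212
sqrt((|z|-a)/2) = sqrt((13.2823-(-5.9))/2) = sqrt(9.5912) = 3.0970

±(1.9212 + 3.0970i) i.e. 1.9212 + 3.0970i and -1.9212 - 3.0970i


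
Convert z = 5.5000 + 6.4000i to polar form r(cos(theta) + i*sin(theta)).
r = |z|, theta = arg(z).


r = sqrt(30.25+40.96) = sqrt(71.21) = 8.4386
theta = atan2(6.4, 5.5) = 49.3251 degrees

r = 8.4386, theta = 49.3251 degrees


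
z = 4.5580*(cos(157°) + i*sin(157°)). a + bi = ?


a = 4.5580*cos(157°) = 4.5580*(-0.920505) = -4.1957
b = 4.5580*sin(157°) = 4.5580*0.390731 = 1.7810

-4.1957 + 1.7810i


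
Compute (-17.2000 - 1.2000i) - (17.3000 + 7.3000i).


Real: -17.2 - 17.3 = -34.5
Imag: -1.2 - 7.3 = -8.5

-34.5000 - 8.5000i


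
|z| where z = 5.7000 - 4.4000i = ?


|z| = sqrt(5.7^2 + (-4.4)^2) = sqrt(32.49 + 19.36) = sqrt(51.85) = 7.2007

|z| = 7.2007


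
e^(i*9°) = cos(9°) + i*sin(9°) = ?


cos(9°) = 0.9877
sin(9°) = 0.1564

e^(i*9°) = 0.9877 + 0.1564i


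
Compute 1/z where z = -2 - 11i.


|z|^2 = 4+121 = 125
1/z = (-2 + 11i)/125

1/z = -0.0160 + 0.0880i


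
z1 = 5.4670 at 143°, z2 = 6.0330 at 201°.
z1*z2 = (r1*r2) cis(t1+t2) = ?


r = 5.4670 * 6.0330 = 32.9824
theta = 143° + 201° = 344° = 344° (mod 360)

32.9824 cis(344°)


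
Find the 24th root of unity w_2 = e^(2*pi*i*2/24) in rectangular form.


Angle = 360*2/24 = 30°
a = cos(30°) = 0.8660
b = sin(30°) = 0.5000

0.8660 + 0.5000i


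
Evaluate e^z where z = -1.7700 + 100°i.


e^-1.7700 = 0.1703
cos(100°) = -0.1736
sin(100°) = 0.9848
Real = 0.1703*(-0.1736) = -0.0296
Imag = 0.1703*0.9848 = 0.1677

-0.0296 + 0.1677i


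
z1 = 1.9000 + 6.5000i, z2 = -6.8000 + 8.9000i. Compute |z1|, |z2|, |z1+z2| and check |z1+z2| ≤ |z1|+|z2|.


|z1| = sqrt(1.9^2 + 6.5^2) = sqrt(45.86) = 6.7720
|z2| = sqrt((-6.8)^2 + 8.9^2) = sqrt(125.45) = 11.2004
z1+z2 = -4.9000 + 15.4000i
|z1+z2| = sqrt(261.17) = 16.1608
|z1|+|z2| = 6.7720 + 11.2004 = 17.9724

|z1+z2| = 16.1608 ≤ |z1|+|z2| = 17.9724 (verified)


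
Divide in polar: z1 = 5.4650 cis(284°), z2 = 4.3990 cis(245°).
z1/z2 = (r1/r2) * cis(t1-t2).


r = 5.4650 / 4.3990 = 1.2423
theta = 284° - 245° = 39° = 39° (mod 360)

1.2423 cis(39°)


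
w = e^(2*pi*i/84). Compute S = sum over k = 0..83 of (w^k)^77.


The roots are w_k = w^k with w = e^(2*pi*i/84), and (w^k)^77 = (w^77)^k.
So S = 1 + u + u^2 + ... + u^(83) with u = w^77.
77 = 0*84 + 77, so 77 is not a multiple of 84: u = w^77 ≠ 1 (w is a primitive 84th root), while u^84 = (w^84)^77 = 1.
Geometric series: S = (1 - u^84)/(1 - u) = (1 - 1)/(1 - u) = 0

S = 0


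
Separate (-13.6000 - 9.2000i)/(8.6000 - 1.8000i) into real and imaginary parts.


Multiply by conjugate: (-13.6000 - 9.2000i)(8.6000 + 1.8000i) / (8.6^2 + (-1.8)^2)
Numerator real = -13.6*8.6 - (9.2)*(-1.8) = -100.4
Numerator imag = -9.2*8.6 - (-13.6)*(-1.8) = -103.6
Denominator = 77.2
Re(z) = -100.4/77.2 = -1.3005
Im(z) = -103.6/77.2 = -1.3420

Re(z) = -1.3005, Im(z) = -1.3420


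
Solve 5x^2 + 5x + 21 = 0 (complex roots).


disc = 5^2 - 4*5*21 = 25 - 420 = -395
sqrt(|disc|) = sqrt(395) = 19.8746
Real part = -5/(2*5) = -0.5000
Imag part = 19.8746/(2*5) = 1.9875

-0.5000 ± 1.9875i


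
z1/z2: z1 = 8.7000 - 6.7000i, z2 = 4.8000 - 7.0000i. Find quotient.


Conjugate of z2 = 4.8000 + 7.0000i
Numerator: (8.7000 - 6.7000i)(4.8000 + 7.0000i) = 88.6600 + 28.7400i
Denominator: 4.8^2 + (-7)^2 = 72.04
Result = (88.6600 + 28.7400i)/72.04

1.2307 + 0.3989i


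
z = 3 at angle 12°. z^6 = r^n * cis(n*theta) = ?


r^6 = 3^6 = 729
n*theta = 6*12° = 72° = 72° (mod 360)
a = 729*cos(72°) = 225.2734
b = 729*sin(72°) = 693.3202

729 cis(72°) = 225.2734 + 693.3202i


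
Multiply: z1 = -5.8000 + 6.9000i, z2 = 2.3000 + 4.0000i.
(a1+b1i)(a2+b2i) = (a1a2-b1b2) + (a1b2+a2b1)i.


Real = -5.8*2.3 - 6.9*4 = -13.34 - 27.6 = -40.94
Imag = -5.8*4 + 2.3*6.9 = -23.2 + 15.87 = -7.33

-40.9400 - 7.3300i


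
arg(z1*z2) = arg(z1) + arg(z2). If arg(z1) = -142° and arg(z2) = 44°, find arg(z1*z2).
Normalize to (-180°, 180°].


arg(z1*z2) = -142° + 44° = -98°
Normalized to (-180°, 180°]: -98°

-98°


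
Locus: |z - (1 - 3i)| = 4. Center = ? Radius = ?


|z - z0| = r is a circle with center z0 and radius r.
Center = (1, -3), radius = 4

Circle with center (1, -3) and radius 4


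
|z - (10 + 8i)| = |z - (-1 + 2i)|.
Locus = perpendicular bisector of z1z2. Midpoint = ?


Equal distances means the locus is the perpendicular bisector of z1 and z2.
Midpoint = ((10+(-1))/2, (8+2)/2) = (4.5000, 5.0000)

Perpendicular bisector through (4.5000, 5.0000)


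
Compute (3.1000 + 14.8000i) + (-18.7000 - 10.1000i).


Real: 3.1 - 18.7 = -15.6
Imag: 14.8 - 10.1 = 4.7

-15.6000 + 4.7000i


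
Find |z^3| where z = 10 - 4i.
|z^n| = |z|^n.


|z| = sqrt(100+16) = sqrt(116) = 10.7703
|z^3| = |z|^3 = (sqrt(116))^3 = 116*sqrt(116)

|z^3| = 116*sqrt(116) ≈ 1249.3582


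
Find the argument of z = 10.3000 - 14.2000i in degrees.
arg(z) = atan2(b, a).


Re = 10.3, Im = -14.2
arg = atan2(-14.2, 10.3) = -54.0447 degrees

arg(z) = -54.0447 degrees


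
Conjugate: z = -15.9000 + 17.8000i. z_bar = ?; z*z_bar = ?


z_bar = -15.9000 - 17.8000i
z*z_bar = (-15.9)^2 + 17.8^2 = 252.81 + 316.84 = 569.65

z_bar = -15.9000 - 17.8000i, z*z_bar = 569.65


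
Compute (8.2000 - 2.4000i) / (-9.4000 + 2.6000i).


Conjugate of z2 = -9.4000 - 2.6000i
Numerator: (8.2000 - 2.4000i)(-9.4000 - 2.6000i) = -83.3200 + 1.2400i
Denominator: (-9.4)^2 + 2.6^2 = 95.12
Result = (-83.3200 + 1.2400i)/95.12

-0.8759 + 0.0130i


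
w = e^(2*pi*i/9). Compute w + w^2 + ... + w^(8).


With w = e^(2*pi*i/9), all 9 of the 9th roots of unity w^0 = 1, w, ..., w^(8) sum to 0: 1 + w + ... + w^(8) = (1 - w^9)/(1 - w) = 0 since w^9 = 1, w ≠ 1.
Removing the root 1: w + w^2 + ... + w^(8) = 0 - 1 = -1

Sum = -1


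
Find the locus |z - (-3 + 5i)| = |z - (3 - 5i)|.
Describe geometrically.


Equal distances means the locus is the perpendicular bisector of z1 and z2.
Midpoint = ((-3+3)/2, (5+(-5))/2) = (0, 0)

Perpendicular bisector through (0, 0)


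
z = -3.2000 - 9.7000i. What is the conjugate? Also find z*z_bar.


z_bar = -3.2000 + 9.7000i
z*z_bar = (-3.2)^2 + (-9.7)^2 = 10.24 + 94.09 = 104.33

z_bar = -3.2000 + 9.7000i, z*z_bar = 104.33


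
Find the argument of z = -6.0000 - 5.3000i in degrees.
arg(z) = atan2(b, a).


Re = -6, Im = -5.3
arg = atan2(-5.3, -6) = -138.5448 degrees

arg(z) = -138.5448 degrees


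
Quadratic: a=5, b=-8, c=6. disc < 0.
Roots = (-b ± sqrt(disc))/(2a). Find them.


disc = (-8)^2 - 4*5*6 = 64 - 120 = -56
sqrt(|disc|) = sqrt(56) = 7.4833
Real part = 8/(2*5) = 0.8000
Imag part = 7.4833/(2*5) = 0.7483

0.8000 ± 0.7483i


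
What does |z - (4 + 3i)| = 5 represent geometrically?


|z - z0| = r is a circle with center z0 and radius r.
Center = (4, 3), radius = 5

Circle with center (4, 3) and radius 5


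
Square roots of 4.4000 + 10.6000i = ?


|z| = sqrt(19.36+112.36) = 11.4769
sqrt((|z|+a)/2) = sqrt((11.4769+4.4)/2) = sqrt(7.9385) = 2.8175
sqrt((|z|-a)/2) = sqrt((11.4769-4.4)/2) = sqrt(3.5385) = 1.8811

±(2.8175 + 1.8811i) i.e. 2.8175 + 1.8811i and -2.8175 - 1.8811i


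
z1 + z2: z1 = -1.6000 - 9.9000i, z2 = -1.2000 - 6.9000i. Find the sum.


Real: -1.6 - 1.2 = -2.8
Imag: -9.9 - 6.9 = -16.8

-2.8000 - 16.8000i


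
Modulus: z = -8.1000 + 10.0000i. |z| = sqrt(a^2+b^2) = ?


|z| = sqrt((-8.1)^2 + 10^2) = sqrt(65.61 + 100) = sqrt(165.61) = 12.8690

|z| = 12.8690


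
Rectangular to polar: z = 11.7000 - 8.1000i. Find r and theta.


r = sqrt(136.89+65.61) = sqrt(202.5) = 14.2302
theta = atan2(-8.1, 11.7) = -34.6952 degrees

r = 14.2302, theta = -34.6952 degrees


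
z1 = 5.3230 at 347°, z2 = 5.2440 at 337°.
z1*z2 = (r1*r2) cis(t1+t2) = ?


r = 5.3230 * 5.2440 = 27.9138
theta = 347° + 337° = 684° = 324° (mod 360)

27.9138 cis(324°)


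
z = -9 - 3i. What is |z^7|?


|z| = sqrt(81+9) = sqrt(90) = 9.4868
|z^7| = |z|^7 = (sqrt(90))^7 = 90^3 * sqrt(90) = 729000*sqrt(90)

|z^7| = 729000*sqrt(90) ≈ 6915901.2428


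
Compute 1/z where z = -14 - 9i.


|z|^2 = 196+81 = 277
1/z = (-14 + 9i)/277

1/z = -0.0505 + 0.0325i


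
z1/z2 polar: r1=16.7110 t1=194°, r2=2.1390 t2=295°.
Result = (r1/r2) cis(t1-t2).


r = 16.7110 / 2.1390 = 7.8125
theta = 194° - 295° = -101° = 259° (mod 360)

7.8125 cis(259°)


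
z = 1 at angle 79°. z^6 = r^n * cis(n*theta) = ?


r^6 = 1^6 = 1
n*theta = 6*79° = 474° = 114° (mod 360)
a = 1*cos(114°) = -0.4067
b = 1*sin(114°) = 0.9135

1 cis(114°) = -0.4067 + 0.9135i


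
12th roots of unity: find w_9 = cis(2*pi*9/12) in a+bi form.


Angle = 360*9/12 = 270°
a = cos(270°) = 0
b = sin(270°) = -1.0000

0 - 1.0000i


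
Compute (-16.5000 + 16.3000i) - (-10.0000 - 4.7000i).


Real: -16.5 + 10 = -6.5
Imag: 16.3 + 4.7 = 21

-6.5000 + 21.0000i


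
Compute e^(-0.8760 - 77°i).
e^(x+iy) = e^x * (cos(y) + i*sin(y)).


e^-0.8760 = 0.41645
cos(-77°) = 0.225
sin(-77°) = -0.9744
Real = 0.41645*0.225 = 0.0937
Imag = 0.41645*(-0.9744) = -0.4058

0.0937 - 0.4058i


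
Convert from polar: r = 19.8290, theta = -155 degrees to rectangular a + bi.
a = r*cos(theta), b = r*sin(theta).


a = 19.8290*cos(-155°) = 19.8290*(-0.90631) = -17.9712
b = 19.8290*sin(-155°) = 19.8290*(-0.42262) = -8.3801

-17.9712 - 8.3801i


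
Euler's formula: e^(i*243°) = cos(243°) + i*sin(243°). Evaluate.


cos(243°) = -0.4540
sin(243°) = -0.8910

e^(i*243°) = -0.4540 - 0.8910i


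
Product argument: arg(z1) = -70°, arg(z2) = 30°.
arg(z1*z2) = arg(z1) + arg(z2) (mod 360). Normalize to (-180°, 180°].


arg(z1*z2) = -70° + 30° = -40°
Normalized to (-180°, 180°]: -40°

-40°


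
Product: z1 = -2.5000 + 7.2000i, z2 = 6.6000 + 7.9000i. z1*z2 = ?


Real = -2.5*6.6 - 7.2*7.9 = -16.5 - 56.88 = -73.38
Imag = -2.5*7.9 + 6.6*7.2 = -19.75 + 47.52 = 27.77

-73.3800 + 27.7700i


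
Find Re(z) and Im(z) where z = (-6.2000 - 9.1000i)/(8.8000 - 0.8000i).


Multiply by conjugate: (-6.2000 - 9.1000i)(8.8000 + 0.8000i) / (8.8^2 + (-0.8)^2)
Numerator real = -6.2*8.8 - (9.1)*(-0.8) = -47.28
Numerator imag = -9.1*8.8 - (-6.2)*(-0.8) = -85.04
Denominator = 78.08
Re(z) = -47.28/78.08 = -0.6055
Im(z) = -85.04/78.08 = -1.0891

Re(z) = -0.6055, Im(z) = -1.0891


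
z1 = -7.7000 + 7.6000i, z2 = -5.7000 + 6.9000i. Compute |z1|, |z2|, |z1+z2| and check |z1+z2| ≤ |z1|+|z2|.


|z1| = sqrt((-7.7)^2 + 7.6^2) = sqrt(117.05) = 10.8190
|z2| = sqrt((-5.7)^2 + 6.9^2) = sqrt(80.1) = 8.9499
z1+z2 = -13.4000 + 14.5000i
|z1+z2| = sqrt(389.81) = 19.7436
|z1|+|z2| = 10.8190 + 8.9499 = 19.7689

|z1+z2| = 19.7436 ≤ |z1|+|z2| = 19.7689 (verified)


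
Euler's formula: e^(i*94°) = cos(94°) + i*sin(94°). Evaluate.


cos(94°) = -0.0698
sin(94°) = 0.9976

e^(i*94°) = -0.0698 + 0.9976i


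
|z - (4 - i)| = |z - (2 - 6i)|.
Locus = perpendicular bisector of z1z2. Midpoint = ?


Equal distances means the locus is the perpendicular bisector of z1 and z2.
Midpoint = ((4+2)/2, (-1+(-6))/2) = (3.0000, -3.5000)

Perpendicular bisector through (3.0000, -3.5000)


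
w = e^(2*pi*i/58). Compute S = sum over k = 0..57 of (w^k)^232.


The roots are w_k = w^k with w = e^(2*pi*i/58), and (w^k)^232 = (w^232)^k.
So S = 1 + u + u^2 + ... + u^(57) with u = w^232.
232 = 4*58 + 0, so 232 is a multiple of 58 and u = (w^58)^4 = 1.
Every one of the 58 terms equals 1: S = 58

S = 58


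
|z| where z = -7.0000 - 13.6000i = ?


|z| = sqrt((-7)^2 + (-13.6)^2) = sqrt(49 + 184.96) = sqrt(233.96) = 15.2958

|z| = 15.2958


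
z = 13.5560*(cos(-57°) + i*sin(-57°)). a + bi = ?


a = 13.5560*cos(-57°) = 13.5560*0.54464 = 7.3831
b = 13.5560*sin(-57°) = 13.5560*(-0.83867) = -11.3690

7.3831 - 11.3690i


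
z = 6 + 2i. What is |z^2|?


|z| = sqrt(36+4) = sqrt(40) = 6.3246
|z^2| = |z|^2 = (sqrt(40))^2 = 40

|z^2| = 40


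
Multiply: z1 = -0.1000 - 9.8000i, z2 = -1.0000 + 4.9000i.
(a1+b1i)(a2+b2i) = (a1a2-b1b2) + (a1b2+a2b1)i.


Real = -0.1*(-1) - (-9.8)*4.9 = 0.1 - (-48.02) = 48.12
Imag = -0.1*4.9 - (1)*(-9.8) = -0.49 + 9.8 = 9.31

48.1200 + 9.3100i


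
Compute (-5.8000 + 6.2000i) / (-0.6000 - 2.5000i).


Conjugate of z2 = -0.6000 + 2.5000i
Numerator: (-5.8000 + 6.2000i)(-0.6000 + 2.5000i) = -12.0200 - 18.2200i
Denominator: (-0.6)^2 + (-2.5)^2 = 6.61
Result = (-12.0200 - 18.2200i)/6.61

-1.8185 - 2.7564i


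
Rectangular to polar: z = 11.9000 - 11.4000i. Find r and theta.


r = sqrt(141.61+129.96) = sqrt(271.57) = 16.4794
theta = atan2(-11.4, 11.9) = -43.7707 degrees

r = 16.4794, theta = -43.7707 degrees


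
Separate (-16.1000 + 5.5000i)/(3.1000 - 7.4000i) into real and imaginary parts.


Multiply by conjugate: (-16.1000 + 5.5000i)(3.1000 + 7.4000i) / (3.1^2 + (-7.4)^2)
Numerator real = -16.1*3.1 + 5.5*(-7.4) = -90.61
Numerator imag = 5.5*3.1 - (-16.1)*(-7.4) = -102.09
Denominator = 64.37
Re(z) = -90.61/64.37 = -1.4076
Im(z) = -102.09/64.37 = -1.5860

Re(z) = -1.4076, Im(z) = -1.5860


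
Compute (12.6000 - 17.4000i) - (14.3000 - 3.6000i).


Real: 12.6 - 14.3 = -1.7
Imag: -17.4 + 3.6 = -13.8

-1.7000 - 13.8000i


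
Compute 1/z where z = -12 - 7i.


|z|^2 = 144+49 = 193
1/z = (-12 + 7i)/193

1/z = -0.0622 + 0.0363i


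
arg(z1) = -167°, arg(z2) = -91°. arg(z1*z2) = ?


arg(z1*z2) = -167° - 91° = -258°
Normalized to (-180°, 180°]: 102°

102°


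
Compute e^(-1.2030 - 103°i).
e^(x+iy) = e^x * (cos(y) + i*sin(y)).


e^-1.2030 = 0.3003
cos(-103°) = -0.225
sin(-103°) = -0.9744
Real = 0.3003*(-0.225) = -0.0676
Imag = 0.3003*(-0.9744) = -0.2926

-0.0676 - 0.2926i


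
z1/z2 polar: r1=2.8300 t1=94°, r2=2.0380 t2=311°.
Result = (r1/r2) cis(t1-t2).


r = 2.8300 / 2.0380 = 1.3886
theta = 94° - 311° = -217° = 143° (mod 360)

1.3886 cis(143°)


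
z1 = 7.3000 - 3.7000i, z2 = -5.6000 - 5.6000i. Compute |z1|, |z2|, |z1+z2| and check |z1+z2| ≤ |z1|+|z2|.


|z1| = sqrt(7.3^2 + (-3.7)^2) = sqrt(66.98) = 8.1841
|z2| = sqrt((-5.6)^2 + (-5.6)^2) = sqrt(62.72) = 7.9196
z1+z2 = 1.7000 - 9.3000i
|z1+z2| = sqrt(89.38) = 9.4541
|z1|+|z2| = 8.1841 + 7.9196 = 16.1037

|z1+z2| = 9.4541 ≤ |z1|+|z2| = 16.1037 (verified)


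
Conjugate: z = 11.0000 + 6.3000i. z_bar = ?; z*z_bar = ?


z_bar = 11.0000 - 6.3000i
z*z_bar = 11^2 + 6.3^2 = 121 + 39.69 = 160.69

z_bar = 11.0000 - 6.3000i, z*z_bar = 160.69


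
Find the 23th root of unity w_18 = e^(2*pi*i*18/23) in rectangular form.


Angle = 360*18/23 = 281.7391°
a = cos(281.7391°) = 0.2035
b = sin(281.7391°) = -0.9791

0.2035 - 0.9791i


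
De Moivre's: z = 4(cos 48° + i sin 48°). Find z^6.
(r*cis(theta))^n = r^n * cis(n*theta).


r^6 = 4^6 = 4096
n*theta = 6*48° = 288° = 288° (mod 360)
a = 4096*cos(288°) = 1265.7336
b = 4096*sin(288°) = -3895.5275

4096 cis(288°) = 1265.7336 - 3895.5275i


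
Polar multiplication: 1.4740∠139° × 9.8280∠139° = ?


r = 1.4740 * 9.8280 = 14.4865
theta = 139° + 139° = 278° = 278° (mod 360)

14.4865 cis(278°)


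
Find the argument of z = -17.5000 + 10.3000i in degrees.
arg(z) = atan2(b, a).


Re = -17.5, Im = 10.3
arg = atan2(10.3, -17.5) = 149.5201 degrees

arg(z) = 149.5201 degrees


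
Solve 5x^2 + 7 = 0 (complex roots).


disc = 0^2 - 4*5*7 = 0 - 140 = -140
sqrt(|disc|) = sqrt(140) = 11.8322
Real part = 0/(2*5) = 0
Imag part = 11.8322/(2*5) = 1.1832

0 ± 1.1832i


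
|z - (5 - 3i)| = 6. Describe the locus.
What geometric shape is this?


|z - z0| = r is a circle with center z0 and radius r.
Center = (5, -3), radius = 6

Circle with center (5, -3) and radius 6


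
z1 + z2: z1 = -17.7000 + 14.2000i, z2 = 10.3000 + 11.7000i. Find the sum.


Real: -17.7 + 10.3 = -7.4
Imag: 14.2 + 11.7 = 25.9

-7.4000 + 25.9000i


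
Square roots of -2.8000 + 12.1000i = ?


|z| = sqrt(7.84+146.41) = 12.4197
sqrt((|z|+a)/2) = sqrt((12.4197+(-2.8))/2) = sqrt(4.8099) = 2.1931
sqrt((|z|-a)/2) = sqrt((12.4197-(-2.8))/2) = sqrt(7.6099) = 2.7586

±(2.1931 + 2.7586i) i.e. 2.1931 + 2.7586i and -2.1931 - 2.7586i


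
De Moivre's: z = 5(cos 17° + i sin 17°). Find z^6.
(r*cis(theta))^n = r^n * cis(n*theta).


r^6 = 5^6 = 15625
n*theta = 6*17° = 102° = 102° (mod 360)
a = 15625*cos(102°) = -3248.6202
b = 15625*sin(102°) = 15283.5563

15625 cis(102°) = -3248.6202 + 15283.5563i


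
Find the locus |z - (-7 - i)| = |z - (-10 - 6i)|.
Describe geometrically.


Equal distances means the locus is the perpendicular bisector of z1 and z2.
Midpoint = ((-7+(-10))/2, (-1+(-6))/2) = (-8.5000, -3.5000)

Perpendicular bisector through (-8.5000, -3.5000)


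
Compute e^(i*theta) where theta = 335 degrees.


cos(335°) = 0.9063
sin(335°) = -0.4226

e^(i*335°) = 0.9063 - 0.4226i


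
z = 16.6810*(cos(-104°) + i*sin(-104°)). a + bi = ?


a = 16.6810*cos(-104°) = 16.6810*(-0.24192) = -4.0355
b = 16.6810*sin(-104°) = 16.6810*(-0.970296) = -16.1855

-4.0355 - 16.1855i


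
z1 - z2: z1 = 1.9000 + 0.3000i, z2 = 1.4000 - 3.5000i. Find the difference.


Real: 1.9 - 1.4 = 0.5
Imag: 0.3 + 3.5 = 3.8

0.5000 + 3.8000i


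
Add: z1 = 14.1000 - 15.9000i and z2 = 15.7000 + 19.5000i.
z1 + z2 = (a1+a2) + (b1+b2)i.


Real: 14.1 + 15.7 = 29.8
Imag: -15.9 + 19.5 = 3.6

29.8000 + 3.6000i


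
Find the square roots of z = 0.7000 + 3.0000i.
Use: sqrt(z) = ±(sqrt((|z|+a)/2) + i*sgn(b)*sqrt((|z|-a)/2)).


|z| = sqrt(0.49+9) = 3.0806
sqrt((|z|+a)/2) = sqrt((3.0806+0.7)/2) = sqrt(1.8903) = 1.3749
sqrt((|z|-a)/2) = sqrt((3.0806-0.7)/2) = sqrt(1.1903) = 1.0910

±(1.3749 + 1.0910i) i.e. 1.3749 + 1.0910i and -1.3749 - 1.0910i


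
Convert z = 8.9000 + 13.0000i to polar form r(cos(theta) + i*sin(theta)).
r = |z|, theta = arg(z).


r = sqrt(79.21+169) = sqrt(248.21) = 15.7547
theta = atan2(13, 8.9) = 55.6039 degrees

r = 15.7547, theta = 55.6039 degrees


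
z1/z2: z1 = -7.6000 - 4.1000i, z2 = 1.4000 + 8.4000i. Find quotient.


Conjugate of z2 = 1.4000 - 8.4000i
Numerator: (-7.6000 - 4.1000i)(1.4000 - 8.4000i) = -45.0800 + 58.1000i
Denominator: 1.4^2 + 8.4^2 = 72.52
Result = (-45.0800 + 58.1000i)/72.52

-0.6216 + 0.8012i


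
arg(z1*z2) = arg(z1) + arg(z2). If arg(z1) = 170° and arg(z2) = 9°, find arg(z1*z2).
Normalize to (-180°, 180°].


arg(z1*z2) = 170° + 9° = 179°
Normalized to (-180°, 180°]: 179°

179°


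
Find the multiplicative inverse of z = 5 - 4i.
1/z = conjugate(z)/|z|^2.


|z|^2 = 25+16 = 41
1/z = (5 + 4i)/41

1/z = 0.1220 + 0.0976i


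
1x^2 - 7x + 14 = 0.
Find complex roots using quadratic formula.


disc = (-7)^2 - 4*1*14 = 49 - 56 = -7
sqrt(|disc|) = sqrt(7) = 2.6458
Real part = 7/(2*1) = 3.5000
Imag part = 2.6458/(2*1) = 1.3229

3.5000 ± 1.3229i


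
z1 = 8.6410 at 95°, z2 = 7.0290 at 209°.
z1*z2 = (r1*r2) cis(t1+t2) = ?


r = 8.6410 * 7.0290 = 60.7376
theta = 95° + 209° = 304° = 304° (mod 360)

60.7376 cis(304°)


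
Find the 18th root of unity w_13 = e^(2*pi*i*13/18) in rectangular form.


Angle = 360*13/18 = 260°
a = cos(260°) = -0.1736
b = sin(260°) = -0.9848

-0.1736 - 0.9848i


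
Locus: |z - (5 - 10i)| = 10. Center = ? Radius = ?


|z - z0| = r is a circle with center z0 and radius r.
Center = (5, -10), radius = 10

Circle with center (5, -10) and radius 10


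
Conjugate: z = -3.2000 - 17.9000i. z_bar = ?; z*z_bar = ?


z_bar = -3.2000 + 17.9000i
z*z_bar = (-3.2)^2 + (-17.9)^2 = 10.24 + 320.41 = 330.65

z_bar = -3.2000 + 17.9000i, z*z_bar = 330.65


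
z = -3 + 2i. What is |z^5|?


|z| = sqrt(9+4) = sqrt(13) = 3.6056
|z^5| = |z|^5 = (sqrt(13))^5 = 13^2 * sqrt(13) = 169*sqrt(13)

|z^5| = 169*sqrt(13) ≈ 609.3382


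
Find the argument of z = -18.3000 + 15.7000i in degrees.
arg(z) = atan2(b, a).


Re = -18.3, Im = 15.7
arg = atan2(15.7, -18.3) = 139.3729 degrees

arg(z) = 139.3729 degrees


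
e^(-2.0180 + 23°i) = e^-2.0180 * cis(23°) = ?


e^-2.0180 = 0.13292
cos(23°) = 0.9205
sin(23°) = 0.3907
Real = 0.13292*0.9205 = 0.1224
Imag = 0.13292*0.3907 = 0.0519

0.1224 + 0.0519i


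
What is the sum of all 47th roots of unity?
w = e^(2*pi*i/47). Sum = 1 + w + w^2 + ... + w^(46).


The sum of all 47th roots of unity is 0.
Geometric series: (1 - w^47)/(1 - w) = (1-1)/(1-w) = 0 since w^47 = 1, w ≠ 1.
Alternatively: coefficient of z^46 in z^47 - 1 is 0.

0


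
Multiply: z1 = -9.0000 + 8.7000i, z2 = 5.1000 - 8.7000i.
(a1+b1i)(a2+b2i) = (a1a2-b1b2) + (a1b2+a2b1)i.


Real = -9*5.1 - 8.7*(-8.7) = -45.9 - (-75.69) = 29.79
Imag = -9*(-8.7) + 5.1*8.7 = 78.3 + 44.37 = 122.67

29.7900 + 122.6700i


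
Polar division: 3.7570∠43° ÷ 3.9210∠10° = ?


r = 3.7570 / 3.9210 = 0.9582
theta = 43° - 10° = 33° = 33° (mod 360)

0.9582 cis(33°)


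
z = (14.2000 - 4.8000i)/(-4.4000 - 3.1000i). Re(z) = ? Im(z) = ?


Multiply by conjugate: (14.2000 - 4.8000i)(-4.4000 + 3.1000i) / ((-4.4)^2 + (-3.1)^2)
Numerator real = 14.2*(-4.4) - (4.8)*(-3.1) = -47.6
Numerator imag = -4.8*(-4.4) - 14.2*(-3.1) = 65.14
Denominator = 28.97
Re(z) = -47.6/28.97 = -1.6431
Im(z) = 65.14/28.97 = 2.2485

Re(z) = -1.6431, Im(z) = 2.2485


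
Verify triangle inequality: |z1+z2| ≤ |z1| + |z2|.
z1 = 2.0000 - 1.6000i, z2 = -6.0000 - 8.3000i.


|z1| = sqrt(2^2 + (-1.6)^2) = sqrt(6.56) = 2.5612
|z2| = sqrt((-6)^2 + (-8.3)^2) = sqrt(104.89) = 10.2416
z1+z2 = -4.0000 - 9.9000i
|z1+z2| = sqrt(114.01) = 10.6775
|z1|+|z2| = 2.5612 + 10.2416 = 12.8028

|z1+z2| = 10.6775 ≤ |z1|+|z2| = 12.8028 (verified)


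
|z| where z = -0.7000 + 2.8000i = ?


|z| = sqrt((-0.7)^2 + 2.8^2) = sqrt(0.49 + 7.84) = sqrt(8.33) = 2.8862

|z| = 2.8862


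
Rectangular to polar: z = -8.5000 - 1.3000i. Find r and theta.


r = sqrt(72.25+1.69) = sqrt(73.94) = 8.5988
theta = atan2(-1.3, -8.5) = -171.3045 degrees

r = 8.5988, theta = -171.3045 degrees


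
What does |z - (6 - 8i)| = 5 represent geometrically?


|z - z0| = r is a circle with center z0 and radius r.
Center = (6, -8), radius = 5

Circle with center (6, -8) and radius 5


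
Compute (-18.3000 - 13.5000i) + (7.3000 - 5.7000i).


Real: -18.3 + 7.3 = -11
Imag: -13.5 - 5.7 = -19.2

-11.0000 - 19.2000i


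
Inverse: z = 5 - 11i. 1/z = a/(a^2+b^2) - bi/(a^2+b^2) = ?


|z|^2 = 25+121 = 146
1/z = (5 + 11i)/146

1/z = 0.0342 + 0.0753i


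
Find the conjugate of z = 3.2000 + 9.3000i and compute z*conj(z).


z_bar = 3.2000 - 9.3000i
z*z_bar = 3.2^2 + 9.3^2 = 10.24 + 86.49 = 96.73

z_bar = 3.2000 - 9.3000i, z*z_bar = 96.73


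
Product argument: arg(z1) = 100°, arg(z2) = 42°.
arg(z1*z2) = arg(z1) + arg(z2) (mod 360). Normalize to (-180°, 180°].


arg(z1*z2) = 100° + 42° = 142°
Normalized to (-180°, 180°]: 142°

142°


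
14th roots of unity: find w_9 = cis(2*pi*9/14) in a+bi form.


Angle = 360*9/14 = 231.4286°
a = cos(231.4286°) = -0.6235
b = sin(231.4286°) = -0.7818

-0.6235 - 0.7818i


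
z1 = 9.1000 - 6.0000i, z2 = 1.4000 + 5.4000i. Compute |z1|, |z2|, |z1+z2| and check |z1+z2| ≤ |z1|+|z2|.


|z1| = sqrt(9.1^2 + (-6)^2) = sqrt(118.81) = 10.9000
|z2| = sqrt(1.4^2 + 5.4^2) = sqrt(31.12) = 5.5785
z1+z2 = 10.5000 - 0.6000i
|z1+z2| = sqrt(110.61) = 10.5171
|z1|+|z2| = 10.9000 + 5.5785 = 16.4785

|z1+z2| = 10.5171 ≤ |z1|+|z2| = 16.4785 (verified)


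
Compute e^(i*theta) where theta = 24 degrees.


cos(24°) = 0.9135
sin(24°) = 0.4067

e^(i*24°) = 0.9135 + 0.4067i


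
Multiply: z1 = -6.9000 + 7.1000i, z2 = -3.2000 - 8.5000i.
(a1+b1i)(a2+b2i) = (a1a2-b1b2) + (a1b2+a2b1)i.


Real = -6.9*(-3.2) - 7.1*(-8.5) = 22.08 - (-60.35) = 82.43
Imag = -6.9*(-8.5) - (3.2)*7.1 = 58.65 - (22.72) = 35.93

82.4300 + 35.9300i


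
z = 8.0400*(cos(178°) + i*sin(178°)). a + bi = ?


a = 8.0400*cos(178°) = 8.0400*(-0.99939) = -8.0351
b = 8.0400*sin(178°) = 8.0400*0.0349 = 0.2806

-8.0351 + 0.2806i


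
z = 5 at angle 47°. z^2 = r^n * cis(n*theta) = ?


r^2 = 5^2 = 25
n*theta = 2*47° = 94° = 94° (mod 360)
a = 25*cos(94°) = -1.7439
b = 25*sin(94°) = 24.9391

25 cis(94°) = -1.7439 + 24.9391i


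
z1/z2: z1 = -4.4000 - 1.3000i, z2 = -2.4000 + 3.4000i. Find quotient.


Conjugate of z2 = -2.4000 - 3.4000i
Numerator: (-4.4000 - 1.3000i)(-2.4000 - 3.4000i) = 6.1400 + 18.0800i
Denominator: (-2.4)^2 + 3.4^2 = 17.32
Result = (6.1400 + 18.0800i)/17.32

0.3545 + 1.0439i


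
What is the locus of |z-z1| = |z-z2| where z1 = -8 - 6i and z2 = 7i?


Equal distances means the locus is the perpendicular bisector of z1 and z2.
Midpoint = ((-8+0)/2, (-6+7)/2) = (-4.0000, 0.5000)

Perpendicular bisector through (-4.0000, 0.5000)


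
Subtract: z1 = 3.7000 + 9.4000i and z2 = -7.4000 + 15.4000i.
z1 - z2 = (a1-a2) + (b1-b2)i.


Real: 3.7 + 7.4 = 11.1
Imag: 9.4 - 15.4 = -6

11.1000 - 6.0000i


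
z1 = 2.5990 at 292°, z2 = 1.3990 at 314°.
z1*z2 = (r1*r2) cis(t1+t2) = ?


r = 2.5990 * 1.3990 = 3.6360
theta = 292° + 314° = 606° = 246° (mod 360)

3.6360 cis(246°)


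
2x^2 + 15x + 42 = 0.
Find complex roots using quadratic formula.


disc = 15^2 - 4*2*42 = 225 - 336 = -111
sqrt(|disc|) = sqrt(111) = 10.5357
Real part = -15/(2*2) = -3.7500
Imag part = 10.5357/(2*2) = 2.6339

-3.7500 ± 2.6339i


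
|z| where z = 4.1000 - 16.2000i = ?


|z| = sqrt(4.1^2 + (-16.2)^2) = sqrt(16.81 + 262.44) = sqrt(279.25) = 16.7108

|z| = 16.7108


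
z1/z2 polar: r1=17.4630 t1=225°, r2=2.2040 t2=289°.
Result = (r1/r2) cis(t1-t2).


r = 17.4630 / 2.2040 = 7.9233
theta = 225° - 289° = -64° = 296° (mod 360)

7.9233 cis(296°)


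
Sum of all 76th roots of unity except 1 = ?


With w = e^(2*pi*i/76), all 76 of the 76th roots of unity w^0 = 1, w, ..., w^(75) sum to 0: 1 + w + ... + w^(75) = (1 - w^76)/(1 - w) = 0 since w^76 = 1, w ≠ 1.
Removing the root 1: w + w^2 + ... + w^(75) = 0 - 1 = -1

Sum = -1


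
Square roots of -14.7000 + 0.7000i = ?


|z| = sqrt(216.09+0.49) = 14.7167
sqrt((|z|+a)/2) = sqrt((14.7167+(-14.7))/2) = sqrt(0.0083) = 0.0913
sqrt((|z|-a)/2) = sqrt((14.7167-(-14.7))/2) = sqrt(14.7083) = 3.8351

±(0.0913 + 3.8351i) i.e. 0.0913 + 3.8351i and -0.0913 - 3.8351i


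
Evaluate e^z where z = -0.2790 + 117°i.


e^-0.2790 = 0.75654
cos(117°) = -0.454
sin(117°) = 0.891
Real = 0.75654*(-0.454) = -0.3435
Imag = 0.75654*0.891 = 0.6741

-0.3435 + 0.6741i


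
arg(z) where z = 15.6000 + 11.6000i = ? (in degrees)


Re = 15.6, Im = 11.6
arg = atan2(11.6, 15.6) = 36.6341 degrees

arg(z) = 36.6341 degrees


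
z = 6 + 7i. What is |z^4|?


|z| = sqrt(36+49) = sqrt(85) = 9.2195
|z^4| = |z|^4 = (sqrt(85))^4 = 85^2 = 7225

|z^4| = 7225


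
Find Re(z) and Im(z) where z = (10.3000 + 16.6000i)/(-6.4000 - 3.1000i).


Multiply by conjugate: (10.3000 + 16.6000i)(-6.4000 + 3.1000i) / ((-6.4)^2 + (-3.1)^2)
Numerator real = 10.3*(-6.4) + 16.6*(-3.1) = -117.38
Numerator imag = 16.6*(-6.4) - 10.3*(-3.1) = -74.31
Denominator = 50.57
Re(z) = -117.38/50.57 = -2.3211
Im(z) = -74.31/50.57 = -1.4694

Re(z) = -2.3211, Im(z) = -1.4694
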